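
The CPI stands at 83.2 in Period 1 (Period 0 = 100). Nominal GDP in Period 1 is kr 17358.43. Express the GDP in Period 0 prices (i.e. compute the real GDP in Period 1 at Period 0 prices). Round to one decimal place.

Real = Nominal ÷ (Index/100) = 17358.43 ÷ (83.2/100)
     = 17358.43 ÷ 0.832 = 20863.4976

20863.5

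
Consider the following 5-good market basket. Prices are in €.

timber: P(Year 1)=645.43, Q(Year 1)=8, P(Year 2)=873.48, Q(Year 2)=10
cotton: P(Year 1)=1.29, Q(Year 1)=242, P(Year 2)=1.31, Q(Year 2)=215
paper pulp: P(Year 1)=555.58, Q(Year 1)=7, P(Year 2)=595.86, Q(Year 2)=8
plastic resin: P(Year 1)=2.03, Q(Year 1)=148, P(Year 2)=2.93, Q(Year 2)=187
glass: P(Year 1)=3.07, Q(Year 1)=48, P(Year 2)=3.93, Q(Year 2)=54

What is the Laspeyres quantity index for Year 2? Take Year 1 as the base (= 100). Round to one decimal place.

Laspeyres quantity index uses base-period prices as weights.
ΣP(Year 1)·Q(Year 2) = 645.43×10 + 1.29×215 + 555.58×8 + 2.03×187 + 3.07×54 = 6454.3 + 277.35 + 4444.64 + 379.61 + 165.78 = 11721.68
ΣP(Year 1)·Q(Year 1) = 645.43×8 + 1.29×242 + 555.58×7 + 2.03×148 + 3.07×48 = 5163.44 + 312.18 + 3889.06 + 300.44 + 147.36 = 9812.48
Index = 11721.68 / 9812.48 × 100 = 119.4569

119.5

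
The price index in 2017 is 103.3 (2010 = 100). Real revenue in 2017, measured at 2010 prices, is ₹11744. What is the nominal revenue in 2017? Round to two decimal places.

12131.55

Nominal = Real × (Index/100) = 11744 × (103.3/100)
        = 11744 × 1.033 = 12131.5520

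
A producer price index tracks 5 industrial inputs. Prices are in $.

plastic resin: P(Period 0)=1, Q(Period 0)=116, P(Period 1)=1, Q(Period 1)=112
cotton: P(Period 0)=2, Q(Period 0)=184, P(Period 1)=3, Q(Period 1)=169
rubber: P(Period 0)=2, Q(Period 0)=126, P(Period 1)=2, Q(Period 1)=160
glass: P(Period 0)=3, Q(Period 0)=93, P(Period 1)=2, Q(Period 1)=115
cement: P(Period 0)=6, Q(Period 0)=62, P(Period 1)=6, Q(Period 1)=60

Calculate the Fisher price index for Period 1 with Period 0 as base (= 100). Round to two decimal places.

105.10

Laspeyres component (base-period weights):
ΣP(Period 1)Q(Period 0) = 1×116 + 3×184 + 2×126 + 2×93 + 6×62 = 116 + 552 + 252 + 186 + 372 = 1478
ΣP(Period 0)Q(Period 0) = 1×116 + 2×184 + 2×126 + 3×93 + 6×62 = 116 + 368 + 252 + 279 + 372 = 1387
L = 1478 / 1387 × 100 = 106.5609
Paasche component (current-period weights):
ΣP(Period 1)Q(Period 1) = 1×112 + 3×169 + 2×160 + 2×115 + 6×60 = 112 + 507 + 320 + 230 + 360 = 1529
ΣP(Period 0)Q(Period 1) = 1×112 + 2×169 + 2×160 + 3×115 + 6×60 = 112 + 338 + 320 + 345 + 360 = 1475
P = 1529 / 1475 × 100 = 103.6610
Fisher = √(L × P) = √(106.5609 × 103.6610) = 105.1010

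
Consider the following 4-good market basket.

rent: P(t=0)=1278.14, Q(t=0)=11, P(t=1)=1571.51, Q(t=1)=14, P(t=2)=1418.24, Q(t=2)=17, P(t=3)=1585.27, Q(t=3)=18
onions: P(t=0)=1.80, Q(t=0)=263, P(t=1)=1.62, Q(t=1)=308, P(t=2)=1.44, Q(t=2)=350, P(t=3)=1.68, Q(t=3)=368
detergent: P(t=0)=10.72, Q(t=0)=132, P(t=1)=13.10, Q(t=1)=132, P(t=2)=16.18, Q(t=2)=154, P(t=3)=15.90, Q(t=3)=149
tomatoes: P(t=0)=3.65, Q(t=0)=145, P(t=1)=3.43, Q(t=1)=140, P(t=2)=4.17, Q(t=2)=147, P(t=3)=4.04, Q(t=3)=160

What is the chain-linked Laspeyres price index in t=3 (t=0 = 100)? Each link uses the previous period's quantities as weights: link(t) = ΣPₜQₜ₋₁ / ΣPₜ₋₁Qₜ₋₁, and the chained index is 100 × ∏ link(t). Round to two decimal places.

Link t=0→t=1:
ΣP(t=1)Q(t=0) = 1571.51×11 + 1.62×263 + 13.10×132 + 3.43×145 = 17286.61 + 426.06 + 1729.2 + 497.35 = 19939.22
ΣP(t=0)Q(t=0) = 1278.14×11 + 1.80×263 + 10.72×132 + 3.65×145 = 14059.54 + 473.4 + 1415.04 + 529.25 = 16477.23
link = 19939.22/16477.23 = 1.210108
Link t=1→t=2:
ΣP(t=2)Q(t=1) = 1418.24×14 + 1.44×308 + 16.18×132 + 4.17×140 = 19855.36 + 443.52 + 2135.76 + 583.8 = 23018.44
ΣP(t=1)Q(t=1) = 1571.51×14 + 1.62×308 + 13.10×132 + 3.43×140 = 22001.14 + 498.96 + 1729.2 + 480.2 = 24709.5
link = 23018.44/24709.5 = 0.931562
Link t=2→t=3:
ΣP(t=3)Q(t=2) = 1585.27×17 + 1.68×350 + 15.90×154 + 4.04×147 = 26949.59 + 588 + 2448.6 + 593.88 = 30580.07
ΣP(t=2)Q(t=2) = 1418.24×17 + 1.44×350 + 16.18×154 + 4.17×147 = 24110.08 + 504 + 2491.72 + 612.99 = 27718.79
link = 30580.07/27718.79 = 1.103225
Chained index = 100 × 1.210108 × 0.931562 × 1.103225 = 124.3656

124.37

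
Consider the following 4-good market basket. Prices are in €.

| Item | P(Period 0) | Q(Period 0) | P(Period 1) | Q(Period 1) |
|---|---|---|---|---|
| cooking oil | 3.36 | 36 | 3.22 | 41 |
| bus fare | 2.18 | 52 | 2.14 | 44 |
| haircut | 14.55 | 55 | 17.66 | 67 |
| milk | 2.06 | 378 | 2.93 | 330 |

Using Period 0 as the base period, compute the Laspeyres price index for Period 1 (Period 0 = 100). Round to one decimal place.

127.2

Laspeyres price index uses base-period quantities as weights.
ΣP(Period 1)·Q(Period 0) = 3.22×36 + 2.14×52 + 17.66×55 + 2.93×378 = 115.92 + 111.28 + 971.3 + 1107.54 = 2306.04
ΣP(Period 0)·Q(Period 0) = 3.36×36 + 2.18×52 + 14.55×55 + 2.06×378 = 120.96 + 113.36 + 800.25 + 778.68 = 1813.25
Index = 2306.04 / 1813.25 × 100 = 127.1772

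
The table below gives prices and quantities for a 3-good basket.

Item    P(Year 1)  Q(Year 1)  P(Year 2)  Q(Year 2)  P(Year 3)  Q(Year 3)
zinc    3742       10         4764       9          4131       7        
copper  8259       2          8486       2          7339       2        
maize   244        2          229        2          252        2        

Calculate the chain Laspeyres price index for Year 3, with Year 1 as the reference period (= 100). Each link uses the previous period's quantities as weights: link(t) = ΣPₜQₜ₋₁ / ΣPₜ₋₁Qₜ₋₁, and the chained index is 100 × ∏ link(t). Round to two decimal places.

103.81

Link Year 1→Year 2:
ΣP(Year 2)Q(Year 1) = 4764×10 + 8486×2 + 229×2 = 47640 + 16972 + 458 = 65070
ΣP(Year 1)Q(Year 1) = 3742×10 + 8259×2 + 244×2 = 37420 + 16518 + 488 = 54426
link = 65070/54426 = 1.195568
Link Year 2→Year 3:
ΣP(Year 3)Q(Year 2) = 4131×9 + 7339×2 + 252×2 = 37179 + 14678 + 504 = 52361
ΣP(Year 2)Q(Year 2) = 4764×9 + 8486×2 + 229×2 = 42876 + 16972 + 458 = 60306
link = 52361/60306 = 0.868255
Chained index = 100 × 1.195568 × 0.868255 = 103.8058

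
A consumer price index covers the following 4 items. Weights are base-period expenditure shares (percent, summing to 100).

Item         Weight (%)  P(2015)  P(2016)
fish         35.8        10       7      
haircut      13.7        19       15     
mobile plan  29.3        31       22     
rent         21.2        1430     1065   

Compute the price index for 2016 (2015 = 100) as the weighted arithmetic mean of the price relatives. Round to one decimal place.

72.5

fish: 35.8 × (7/10) = 35.8 × 0.700000 = 25.0600
haircut: 13.7 × (15/19) = 13.7 × 0.789474 = 10.8158
mobile plan: 29.3 × (22/31) = 29.3 × 0.709677 = 20.7935
rent: 21.2 × (1065/1430) = 21.2 × 0.744755 = 15.7888
Index = Σ wᵢ·(p₁ᵢ/p₀ᵢ) = 25.0600 + 10.8158 + 20.7935 + 15.7888 = 72.4581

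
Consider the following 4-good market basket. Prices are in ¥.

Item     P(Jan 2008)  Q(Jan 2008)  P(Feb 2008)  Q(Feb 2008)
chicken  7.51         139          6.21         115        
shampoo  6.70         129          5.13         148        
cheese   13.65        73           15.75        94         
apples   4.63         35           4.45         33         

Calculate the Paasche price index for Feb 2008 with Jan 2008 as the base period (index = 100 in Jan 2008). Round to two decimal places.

Paasche price index uses current-period quantities as weights.
ΣP(Feb 2008)·Q(Feb 2008) = 6.21×115 + 5.13×148 + 15.75×94 + 4.45×33 = 714.15 + 759.24 + 1480.5 + 146.85 = 3100.74
ΣP(Jan 2008)·Q(Feb 2008) = 7.51×115 + 6.70×148 + 13.65×94 + 4.63×33 = 863.65 + 991.6 + 1283.1 + 152.79 = 3291.14
Index = 3100.74 / 3291.14 × 100 = 94.2148

94.21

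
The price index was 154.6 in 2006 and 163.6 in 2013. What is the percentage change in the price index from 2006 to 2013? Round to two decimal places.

Change = (163.6 − 154.6) / 154.6 × 100
       = 9.0 / 154.6 × 100 = 5.8215%

5.82%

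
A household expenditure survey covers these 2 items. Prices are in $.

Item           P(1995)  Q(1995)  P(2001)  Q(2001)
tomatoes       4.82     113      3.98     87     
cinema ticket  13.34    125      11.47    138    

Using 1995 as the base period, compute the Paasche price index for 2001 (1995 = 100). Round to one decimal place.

Paasche price index uses current-period quantities as weights.
ΣP(2001)·Q(2001) = 3.98×87 + 11.47×138 = 346.26 + 1582.86 = 1929.12
ΣP(1995)·Q(2001) = 4.82×87 + 13.34×138 = 419.34 + 1840.92 = 2260.26
Index = 1929.12 / 2260.26 × 100 = 85.3495

85.3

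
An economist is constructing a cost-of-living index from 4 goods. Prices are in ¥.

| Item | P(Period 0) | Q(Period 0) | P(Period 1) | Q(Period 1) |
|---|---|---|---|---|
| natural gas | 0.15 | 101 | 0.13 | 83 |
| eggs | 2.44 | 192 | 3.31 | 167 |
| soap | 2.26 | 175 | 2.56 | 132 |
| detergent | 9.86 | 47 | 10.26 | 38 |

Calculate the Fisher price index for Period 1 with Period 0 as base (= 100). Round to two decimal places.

Laspeyres component (base-period weights):
ΣP(Period 1)Q(Period 0) = 0.13×101 + 3.31×192 + 2.56×175 + 10.26×47 = 13.13 + 635.52 + 448 + 482.22 = 1578.87
ΣP(Period 0)Q(Period 0) = 0.15×101 + 2.44×192 + 2.26×175 + 9.86×47 = 15.15 + 468.48 + 395.5 + 463.42 = 1342.55
L = 1578.87 / 1342.55 × 100 = 117.6023
Paasche component (current-period weights):
ΣP(Period 1)Q(Period 1) = 0.13×83 + 3.31×167 + 2.56×132 + 10.26×38 = 10.79 + 552.77 + 337.92 + 389.88 = 1291.36
ΣP(Period 0)Q(Period 1) = 0.15×83 + 2.44×167 + 2.26×132 + 9.86×38 = 12.45 + 407.48 + 298.32 + 374.68 = 1092.93
P = 1291.36 / 1092.93 × 100 = 118.1558
Fisher = √(L × P) = √(117.6023 × 118.1558) = 117.8787

117.88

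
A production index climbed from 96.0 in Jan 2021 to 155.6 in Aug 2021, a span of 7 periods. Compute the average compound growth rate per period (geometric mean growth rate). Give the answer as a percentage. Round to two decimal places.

Growth factor = (155.6/96.0)^(1/7) = (1.620833)^(1/7) = 1.071427
Growth rate = 1.071427 − 1 = 0.071427 = 7.1427%

7.14%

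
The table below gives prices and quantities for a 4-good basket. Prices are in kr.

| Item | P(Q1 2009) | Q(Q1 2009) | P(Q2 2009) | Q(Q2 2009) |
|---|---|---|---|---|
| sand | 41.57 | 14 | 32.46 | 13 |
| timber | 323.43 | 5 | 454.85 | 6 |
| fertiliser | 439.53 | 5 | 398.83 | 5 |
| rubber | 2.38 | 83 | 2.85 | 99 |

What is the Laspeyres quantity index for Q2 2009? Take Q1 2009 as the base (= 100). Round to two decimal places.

106.96

Laspeyres quantity index uses base-period prices as weights.
ΣP(Q1 2009)·Q(Q2 2009) = 41.57×13 + 323.43×6 + 439.53×5 + 2.38×99 = 540.41 + 1940.58 + 2197.65 + 235.62 = 4914.26
ΣP(Q1 2009)·Q(Q1 2009) = 41.57×14 + 323.43×5 + 439.53×5 + 2.38×83 = 581.98 + 1617.15 + 2197.65 + 197.54 = 4594.32
Index = 4914.26 / 4594.32 × 100 = 106.9638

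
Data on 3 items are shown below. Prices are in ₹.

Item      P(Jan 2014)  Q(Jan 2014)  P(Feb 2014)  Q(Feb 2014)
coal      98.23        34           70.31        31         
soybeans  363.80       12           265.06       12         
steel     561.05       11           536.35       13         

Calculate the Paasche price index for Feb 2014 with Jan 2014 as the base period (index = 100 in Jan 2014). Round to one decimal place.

83.9

Paasche price index uses current-period quantities as weights.
ΣP(Feb 2014)·Q(Feb 2014) = 70.31×31 + 265.06×12 + 536.35×13 = 2179.61 + 3180.72 + 6972.55 = 12332.88
ΣP(Jan 2014)·Q(Feb 2014) = 98.23×31 + 363.80×12 + 561.05×13 = 3045.13 + 4365.6 + 7293.65 = 14704.38
Index = 12332.88 / 14704.38 × 100 = 83.8722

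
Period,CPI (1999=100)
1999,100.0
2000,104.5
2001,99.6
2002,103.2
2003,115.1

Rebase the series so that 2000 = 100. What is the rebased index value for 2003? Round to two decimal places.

110.14

Rebased(2003) = 115.1 / 104.5 × 100 = 110.1435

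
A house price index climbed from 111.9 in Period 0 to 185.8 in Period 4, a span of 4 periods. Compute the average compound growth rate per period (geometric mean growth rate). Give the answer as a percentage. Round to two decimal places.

13.52%

Growth factor = (185.8/111.9)^(1/4) = (1.660411)^(1/4) = 1.135152
Growth rate = 1.135152 − 1 = 0.135152 = 13.5152%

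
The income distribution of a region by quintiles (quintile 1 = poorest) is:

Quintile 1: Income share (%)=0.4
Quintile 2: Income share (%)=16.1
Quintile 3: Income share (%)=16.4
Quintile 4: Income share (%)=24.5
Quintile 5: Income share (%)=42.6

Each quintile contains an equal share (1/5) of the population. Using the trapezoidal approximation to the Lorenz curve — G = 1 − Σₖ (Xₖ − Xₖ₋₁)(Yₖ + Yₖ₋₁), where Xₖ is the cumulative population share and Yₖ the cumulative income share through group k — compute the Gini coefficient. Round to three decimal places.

Cumulative income shares Yₖ: 0.0040, 0.1650, 0.3290, 0.5740, 1.0000
Σ (Xₖ−Xₖ₋₁)(Yₖ+Yₖ₋₁) = (1/5)(0.0040+0.0000) + (1/5)(0.1650+0.0040) + (1/5)(0.3290+0.1650) + (1/5)(0.5740+0.3290) + (1/5)(1.0000+0.5740)
  = 0.0008 + 0.0338 + 0.0988 + 0.1806 + 0.3148 = 0.6288
G = 1 − 0.6288 = 0.3712

0.371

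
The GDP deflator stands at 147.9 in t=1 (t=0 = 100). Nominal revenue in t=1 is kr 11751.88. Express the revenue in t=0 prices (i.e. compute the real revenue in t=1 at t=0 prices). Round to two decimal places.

7945.83

Real = Nominal ÷ (Index/100) = 11751.88 ÷ (147.9/100)
     = 11751.88 ÷ 1.479 = 7945.8283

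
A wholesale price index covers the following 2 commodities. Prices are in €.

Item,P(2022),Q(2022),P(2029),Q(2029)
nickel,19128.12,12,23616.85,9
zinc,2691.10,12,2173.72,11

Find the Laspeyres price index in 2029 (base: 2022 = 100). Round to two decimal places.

118.20

Laspeyres price index uses base-period quantities as weights.
ΣP(2029)·Q(2022) = 23616.85×12 + 2173.72×12 = 283402.2 + 26084.64 = 309486.84
ΣP(2022)·Q(2022) = 19128.12×12 + 2691.10×12 = 229537.44 + 32293.2 = 261830.64
Index = 309486.84 / 261830.64 × 100 = 118.2012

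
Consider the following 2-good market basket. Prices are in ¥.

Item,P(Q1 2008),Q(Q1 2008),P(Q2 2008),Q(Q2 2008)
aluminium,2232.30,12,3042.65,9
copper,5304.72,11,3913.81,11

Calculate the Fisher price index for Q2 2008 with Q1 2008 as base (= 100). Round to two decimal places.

Laspeyres component (base-period weights):
ΣP(Q2 2008)Q(Q1 2008) = 3042.65×12 + 3913.81×11 = 36511.8 + 43051.91 = 79563.71
ΣP(Q1 2008)Q(Q1 2008) = 2232.30×12 + 5304.72×11 = 26787.6 + 58351.92 = 85139.52
L = 79563.71 / 85139.52 × 100 = 93.4510
Paasche component (current-period weights):
ΣP(Q2 2008)Q(Q2 2008) = 3042.65×9 + 3913.81×11 = 27383.85 + 43051.91 = 70435.76
ΣP(Q1 2008)Q(Q2 2008) = 2232.30×9 + 5304.72×11 = 20090.7 + 58351.92 = 78442.62
P = 70435.76 / 78442.62 × 100 = 89.7927
Fisher = √(L × P) = √(93.4510 × 89.7927) = 91.6036

91.60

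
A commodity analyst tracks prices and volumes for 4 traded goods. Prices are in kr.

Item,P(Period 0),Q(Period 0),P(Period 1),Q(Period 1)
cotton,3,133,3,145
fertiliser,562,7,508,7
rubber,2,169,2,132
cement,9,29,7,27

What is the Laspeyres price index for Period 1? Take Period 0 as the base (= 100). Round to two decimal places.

Laspeyres price index uses base-period quantities as weights.
ΣP(Period 1)·Q(Period 0) = 3×133 + 508×7 + 2×169 + 7×29 = 399 + 3556 + 338 + 203 = 4496
ΣP(Period 0)·Q(Period 0) = 3×133 + 562×7 + 2×169 + 9×29 = 399 + 3934 + 338 + 261 = 4932
Index = 4496 / 4932 × 100 = 91.1598

91.16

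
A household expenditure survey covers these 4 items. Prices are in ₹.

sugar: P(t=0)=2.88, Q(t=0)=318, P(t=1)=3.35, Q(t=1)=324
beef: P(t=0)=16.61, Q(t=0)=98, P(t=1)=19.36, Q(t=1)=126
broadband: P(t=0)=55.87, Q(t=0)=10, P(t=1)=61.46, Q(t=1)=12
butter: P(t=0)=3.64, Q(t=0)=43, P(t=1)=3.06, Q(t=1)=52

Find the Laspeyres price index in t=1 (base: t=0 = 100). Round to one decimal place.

113.8

Laspeyres price index uses base-period quantities as weights.
ΣP(t=1)·Q(t=0) = 3.35×318 + 19.36×98 + 61.46×10 + 3.06×43 = 1065.3 + 1897.28 + 614.6 + 131.58 = 3708.76
ΣP(t=0)·Q(t=0) = 2.88×318 + 16.61×98 + 55.87×10 + 3.64×43 = 915.84 + 1627.78 + 558.7 + 156.52 = 3258.84
Index = 3708.76 / 3258.84 × 100 = 113.8061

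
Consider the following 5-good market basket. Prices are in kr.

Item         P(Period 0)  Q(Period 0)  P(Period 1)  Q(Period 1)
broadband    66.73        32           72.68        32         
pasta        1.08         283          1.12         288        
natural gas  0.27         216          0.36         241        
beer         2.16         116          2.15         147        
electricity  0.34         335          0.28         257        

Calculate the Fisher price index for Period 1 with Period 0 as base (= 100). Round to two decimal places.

Laspeyres component (base-period weights):
ΣP(Period 1)Q(Period 0) = 72.68×32 + 1.12×283 + 0.36×216 + 2.15×116 + 0.28×335 = 2325.76 + 316.96 + 77.76 + 249.4 + 93.8 = 3063.68
ΣP(Period 0)Q(Period 0) = 66.73×32 + 1.08×283 + 0.27×216 + 2.16×116 + 0.34×335 = 2135.36 + 305.64 + 58.32 + 250.56 + 113.9 = 2863.78
L = 3063.68 / 2863.78 × 100 = 106.9803
Paasche component (current-period weights):
ΣP(Period 1)Q(Period 1) = 72.68×32 + 1.12×288 + 0.36×241 + 2.15×147 + 0.28×257 = 2325.76 + 322.56 + 86.76 + 316.05 + 71.96 = 3123.09
ΣP(Period 0)Q(Period 1) = 66.73×32 + 1.08×288 + 0.27×241 + 2.16×147 + 0.34×257 = 2135.36 + 311.04 + 65.07 + 317.52 + 87.38 = 2916.37
P = 3123.09 / 2916.37 × 100 = 107.0883
Fisher = √(L × P) = √(106.9803 × 107.0883) = 107.0343

107.03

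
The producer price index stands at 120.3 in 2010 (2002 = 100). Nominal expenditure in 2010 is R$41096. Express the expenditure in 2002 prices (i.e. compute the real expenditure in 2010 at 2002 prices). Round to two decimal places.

Real = Nominal ÷ (Index/100) = 41096 ÷ (120.3/100)
     = 41096 ÷ 1.203 = 34161.2635

34161.26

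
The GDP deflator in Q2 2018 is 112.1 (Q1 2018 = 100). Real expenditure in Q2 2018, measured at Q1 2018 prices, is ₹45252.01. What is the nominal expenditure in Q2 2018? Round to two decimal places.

Nominal = Real × (Index/100) = 45252.01 × (112.1/100)
        = 45252.01 × 1.121 = 50727.5032

50727.50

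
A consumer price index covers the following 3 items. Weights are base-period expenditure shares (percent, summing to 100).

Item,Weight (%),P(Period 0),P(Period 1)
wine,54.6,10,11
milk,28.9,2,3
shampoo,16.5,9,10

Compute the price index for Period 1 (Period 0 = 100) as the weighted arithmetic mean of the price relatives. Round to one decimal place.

wine: 54.6 × (11/10) = 54.6 × 1.100000 = 60.0600
milk: 28.9 × (3/2) = 28.9 × 1.500000 = 43.3500
shampoo: 16.5 × (10/9) = 16.5 × 1.111111 = 18.3333
Index = Σ wᵢ·(p₁ᵢ/p₀ᵢ) = 60.0600 + 43.3500 + 18.3333 = 121.7433

121.7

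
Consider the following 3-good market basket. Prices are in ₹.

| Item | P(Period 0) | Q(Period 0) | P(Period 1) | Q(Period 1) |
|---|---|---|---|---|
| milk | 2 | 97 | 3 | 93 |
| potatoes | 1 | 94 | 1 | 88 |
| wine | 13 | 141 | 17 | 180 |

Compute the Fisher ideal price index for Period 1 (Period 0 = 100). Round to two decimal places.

131.13

Laspeyres component (base-period weights):
ΣP(Period 1)Q(Period 0) = 3×97 + 1×94 + 17×141 = 291 + 94 + 2397 = 2782
ΣP(Period 0)Q(Period 0) = 2×97 + 1×94 + 13×141 = 194 + 94 + 1833 = 2121
L = 2782 / 2121 × 100 = 131.1645
Paasche component (current-period weights):
ΣP(Period 1)Q(Period 1) = 3×93 + 1×88 + 17×180 = 279 + 88 + 3060 = 3427
ΣP(Period 0)Q(Period 1) = 2×93 + 1×88 + 13×180 = 186 + 88 + 2340 = 2614
P = 3427 / 2614 × 100 = 131.1018
Fisher = √(L × P) = √(131.1645 × 131.1018) = 131.1331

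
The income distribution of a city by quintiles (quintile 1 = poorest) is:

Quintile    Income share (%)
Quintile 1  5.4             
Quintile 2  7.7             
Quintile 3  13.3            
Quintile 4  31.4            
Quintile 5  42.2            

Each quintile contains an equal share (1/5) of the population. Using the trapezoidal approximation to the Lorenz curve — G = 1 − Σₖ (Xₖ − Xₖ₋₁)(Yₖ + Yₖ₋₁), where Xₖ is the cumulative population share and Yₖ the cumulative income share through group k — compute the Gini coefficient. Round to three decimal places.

0.389

Cumulative income shares Yₖ: 0.0540, 0.1310, 0.2640, 0.5780, 1.0000
Σ (Xₖ−Xₖ₋₁)(Yₖ+Yₖ₋₁) = (1/5)(0.0540+0.0000) + (1/5)(0.1310+0.0540) + (1/5)(0.2640+0.1310) + (1/5)(0.5780+0.2640) + (1/5)(1.0000+0.5780)
  = 0.0108 + 0.0370 + 0.0790 + 0.1684 + 0.3156 = 0.6108
G = 1 − 0.6108 = 0.3892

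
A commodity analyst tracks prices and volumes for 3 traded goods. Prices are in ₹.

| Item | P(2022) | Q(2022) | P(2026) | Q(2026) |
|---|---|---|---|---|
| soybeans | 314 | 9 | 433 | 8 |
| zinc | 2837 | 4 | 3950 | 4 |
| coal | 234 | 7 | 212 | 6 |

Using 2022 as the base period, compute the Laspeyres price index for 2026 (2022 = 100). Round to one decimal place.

Laspeyres price index uses base-period quantities as weights.
ΣP(2026)·Q(2022) = 433×9 + 3950×4 + 212×7 = 3897 + 15800 + 1484 = 21181
ΣP(2022)·Q(2022) = 314×9 + 2837×4 + 234×7 = 2826 + 11348 + 1638 = 15812
Index = 21181 / 15812 × 100 = 133.9552

134.0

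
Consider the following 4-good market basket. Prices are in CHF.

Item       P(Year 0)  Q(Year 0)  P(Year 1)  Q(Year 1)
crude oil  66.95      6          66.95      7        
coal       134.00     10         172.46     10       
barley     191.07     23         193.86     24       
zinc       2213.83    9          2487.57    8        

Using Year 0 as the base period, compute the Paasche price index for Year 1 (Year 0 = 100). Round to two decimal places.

Paasche price index uses current-period quantities as weights.
ΣP(Year 1)·Q(Year 1) = 66.95×7 + 172.46×10 + 193.86×24 + 2487.57×8 = 468.65 + 1724.6 + 4652.64 + 19900.56 = 26746.45
ΣP(Year 0)·Q(Year 1) = 66.95×7 + 134.00×10 + 191.07×24 + 2213.83×8 = 468.65 + 1340 + 4585.68 + 17710.64 = 24104.97
Index = 26746.45 / 24104.97 × 100 = 110.9582

110.96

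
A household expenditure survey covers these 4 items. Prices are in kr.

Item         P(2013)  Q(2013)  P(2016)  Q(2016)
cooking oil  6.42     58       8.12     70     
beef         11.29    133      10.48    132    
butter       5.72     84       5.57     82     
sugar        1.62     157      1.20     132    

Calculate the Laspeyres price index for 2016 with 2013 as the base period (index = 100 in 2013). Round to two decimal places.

96.64

Laspeyres price index uses base-period quantities as weights.
ΣP(2016)·Q(2013) = 8.12×58 + 10.48×133 + 5.57×84 + 1.20×157 = 470.96 + 1393.84 + 467.88 + 188.4 = 2521.08
ΣP(2013)·Q(2013) = 6.42×58 + 11.29×133 + 5.72×84 + 1.62×157 = 372.36 + 1501.57 + 480.48 + 254.34 = 2608.75
Index = 2521.08 / 2608.75 × 100 = 96.6394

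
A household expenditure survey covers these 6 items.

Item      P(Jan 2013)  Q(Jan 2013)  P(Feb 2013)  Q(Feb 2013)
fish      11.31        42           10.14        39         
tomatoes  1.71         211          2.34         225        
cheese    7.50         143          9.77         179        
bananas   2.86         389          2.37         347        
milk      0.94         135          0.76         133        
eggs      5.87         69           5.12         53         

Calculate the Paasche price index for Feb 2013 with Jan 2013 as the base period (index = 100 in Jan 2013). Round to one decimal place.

Paasche price index uses current-period quantities as weights.
ΣP(Feb 2013)·Q(Feb 2013) = 10.14×39 + 2.34×225 + 9.77×179 + 2.37×347 + 0.76×133 + 5.12×53 = 395.46 + 526.5 + 1748.83 + 822.39 + 101.08 + 271.36 = 3865.62
ΣP(Jan 2013)·Q(Feb 2013) = 11.31×39 + 1.71×225 + 7.50×179 + 2.86×347 + 0.94×133 + 5.87×53 = 441.09 + 384.75 + 1342.5 + 992.42 + 125.02 + 311.11 = 3596.89
Index = 3865.62 / 3596.89 × 100 = 107.4712

107.5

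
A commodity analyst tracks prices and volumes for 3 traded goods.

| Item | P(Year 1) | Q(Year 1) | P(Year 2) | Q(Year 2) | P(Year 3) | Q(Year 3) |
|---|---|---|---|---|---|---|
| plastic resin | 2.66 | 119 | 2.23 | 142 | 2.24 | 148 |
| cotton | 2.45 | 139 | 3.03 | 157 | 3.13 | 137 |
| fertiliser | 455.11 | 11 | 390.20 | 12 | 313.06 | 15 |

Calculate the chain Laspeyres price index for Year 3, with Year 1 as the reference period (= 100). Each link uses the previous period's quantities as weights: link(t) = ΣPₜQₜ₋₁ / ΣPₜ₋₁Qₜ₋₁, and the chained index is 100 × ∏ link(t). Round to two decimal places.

Link Year 1→Year 2:
ΣP(Year 2)Q(Year 1) = 2.23×119 + 3.03×139 + 390.20×11 = 265.37 + 421.17 + 4292.2 = 4978.74
ΣP(Year 1)Q(Year 1) = 2.66×119 + 2.45×139 + 455.11×11 = 316.54 + 340.55 + 5006.21 = 5663.3
link = 4978.74/5663.3 = 0.879123
Link Year 2→Year 3:
ΣP(Year 3)Q(Year 2) = 2.24×142 + 3.13×157 + 313.06×12 = 318.08 + 491.41 + 3756.72 = 4566.21
ΣP(Year 2)Q(Year 2) = 2.23×142 + 3.03×157 + 390.20×12 = 316.66 + 475.71 + 4682.4 = 5474.77
link = 4566.21/5474.77 = 0.834046
Chained index = 100 × 0.879123 × 0.834046 = 73.3229

73.32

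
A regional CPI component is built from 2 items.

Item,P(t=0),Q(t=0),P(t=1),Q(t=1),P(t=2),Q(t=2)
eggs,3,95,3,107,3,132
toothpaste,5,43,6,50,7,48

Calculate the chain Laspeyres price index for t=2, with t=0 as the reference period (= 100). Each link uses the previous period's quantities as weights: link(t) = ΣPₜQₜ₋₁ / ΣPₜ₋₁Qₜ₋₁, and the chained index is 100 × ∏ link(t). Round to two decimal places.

Link t=0→t=1:
ΣP(t=1)Q(t=0) = 3×95 + 6×43 = 285 + 258 = 543
ΣP(t=0)Q(t=0) = 3×95 + 5×43 = 285 + 215 = 500
link = 543/500 = 1.086000
Link t=1→t=2:
ΣP(t=2)Q(t=1) = 3×107 + 7×50 = 321 + 350 = 671
ΣP(t=1)Q(t=1) = 3×107 + 6×50 = 321 + 300 = 621
link = 671/621 = 1.080515
Chained index = 100 × 1.086000 × 1.080515 = 117.3440

117.34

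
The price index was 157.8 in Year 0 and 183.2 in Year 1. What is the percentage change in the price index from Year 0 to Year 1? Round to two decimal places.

Change = (183.2 − 157.8) / 157.8 × 100
       = 25.4 / 157.8 × 100 = 16.0963%

16.10%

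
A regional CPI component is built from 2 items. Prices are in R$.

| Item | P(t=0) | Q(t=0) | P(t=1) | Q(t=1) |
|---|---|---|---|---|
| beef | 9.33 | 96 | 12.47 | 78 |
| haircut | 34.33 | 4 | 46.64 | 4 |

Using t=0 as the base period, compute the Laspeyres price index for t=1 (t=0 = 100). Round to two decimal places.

133.95

Laspeyres price index uses base-period quantities as weights.
ΣP(t=1)·Q(t=0) = 12.47×96 + 46.64×4 = 1197.12 + 186.56 = 1383.68
ΣP(t=0)·Q(t=0) = 9.33×96 + 34.33×4 = 895.68 + 137.32 = 1033
Index = 1383.68 / 1033 × 100 = 133.9477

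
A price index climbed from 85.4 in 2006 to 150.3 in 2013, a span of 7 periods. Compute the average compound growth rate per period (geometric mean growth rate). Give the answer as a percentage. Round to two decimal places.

Growth factor = (150.3/85.4)^(1/7) = (1.759953)^(1/7) = 1.084106
Growth rate = 1.084106 − 1 = 0.084106 = 8.4106%

8.41%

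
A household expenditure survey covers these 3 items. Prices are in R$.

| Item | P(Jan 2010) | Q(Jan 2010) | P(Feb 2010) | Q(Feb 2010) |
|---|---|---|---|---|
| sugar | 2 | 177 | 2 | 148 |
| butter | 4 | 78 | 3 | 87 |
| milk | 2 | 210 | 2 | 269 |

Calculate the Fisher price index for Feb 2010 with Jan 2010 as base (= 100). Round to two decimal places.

92.73

Laspeyres component (base-period weights):
ΣP(Feb 2010)Q(Jan 2010) = 2×177 + 3×78 + 2×210 = 354 + 234 + 420 = 1008
ΣP(Jan 2010)Q(Jan 2010) = 2×177 + 4×78 + 2×210 = 354 + 312 + 420 = 1086
L = 1008 / 1086 × 100 = 92.8177
Paasche component (current-period weights):
ΣP(Feb 2010)Q(Feb 2010) = 2×148 + 3×87 + 2×269 = 296 + 261 + 538 = 1095
ΣP(Jan 2010)Q(Feb 2010) = 2×148 + 4×87 + 2×269 = 296 + 348 + 538 = 1182
P = 1095 / 1182 × 100 = 92.6396
Fisher = √(L × P) = √(92.8177 × 92.6396) = 92.7286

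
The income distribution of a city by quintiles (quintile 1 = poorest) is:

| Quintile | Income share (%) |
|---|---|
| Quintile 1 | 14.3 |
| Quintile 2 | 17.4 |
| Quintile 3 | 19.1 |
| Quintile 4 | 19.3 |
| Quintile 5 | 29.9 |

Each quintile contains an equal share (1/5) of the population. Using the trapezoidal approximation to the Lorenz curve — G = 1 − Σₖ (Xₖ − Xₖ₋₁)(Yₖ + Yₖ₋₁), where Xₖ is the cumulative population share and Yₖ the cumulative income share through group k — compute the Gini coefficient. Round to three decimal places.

0.132

Cumulative income shares Yₖ: 0.1430, 0.3170, 0.5080, 0.7010, 1.0000
Σ (Xₖ−Xₖ₋₁)(Yₖ+Yₖ₋₁) = (1/5)(0.1430+0.0000) + (1/5)(0.3170+0.1430) + (1/5)(0.5080+0.3170) + (1/5)(0.7010+0.5080) + (1/5)(1.0000+0.7010)
  = 0.0286 + 0.0920 + 0.1650 + 0.2418 + 0.3402 = 0.8676
G = 1 − 0.8676 = 0.1324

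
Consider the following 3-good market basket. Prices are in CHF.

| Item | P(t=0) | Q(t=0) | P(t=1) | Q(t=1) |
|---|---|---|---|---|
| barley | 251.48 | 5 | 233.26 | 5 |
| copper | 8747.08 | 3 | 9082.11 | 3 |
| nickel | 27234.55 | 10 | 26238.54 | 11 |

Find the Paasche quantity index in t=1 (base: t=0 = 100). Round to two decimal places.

109.02

Paasche quantity index uses current-period prices as weights.
ΣP(t=1)·Q(t=1) = 233.26×5 + 9082.11×3 + 26238.54×11 = 1166.3 + 27246.33 + 288623.94 = 317036.57
ΣP(t=1)·Q(t=0) = 233.26×5 + 9082.11×3 + 26238.54×10 = 1166.3 + 27246.33 + 262385.4 = 290798.03
Index = 317036.57 / 290798.03 × 100 = 109.0229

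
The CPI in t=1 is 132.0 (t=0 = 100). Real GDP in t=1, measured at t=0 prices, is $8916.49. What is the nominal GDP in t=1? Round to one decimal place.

11769.8

Nominal = Real × (Index/100) = 8916.49 × (132.0/100)
        = 8916.49 × 1.320 = 11769.7668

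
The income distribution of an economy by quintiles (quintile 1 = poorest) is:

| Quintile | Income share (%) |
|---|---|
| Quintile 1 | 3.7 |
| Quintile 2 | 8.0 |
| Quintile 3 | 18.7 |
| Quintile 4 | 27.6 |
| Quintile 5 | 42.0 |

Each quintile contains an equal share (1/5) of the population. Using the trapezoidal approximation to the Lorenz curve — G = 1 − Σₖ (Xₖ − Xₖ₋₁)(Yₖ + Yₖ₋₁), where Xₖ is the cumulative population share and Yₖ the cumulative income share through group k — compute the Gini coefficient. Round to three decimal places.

Cumulative income shares Yₖ: 0.0370, 0.1170, 0.3040, 0.5800, 1.0000
Σ (Xₖ−Xₖ₋₁)(Yₖ+Yₖ₋₁) = (1/5)(0.0370+0.0000) + (1/5)(0.1170+0.0370) + (1/5)(0.3040+0.1170) + (1/5)(0.5800+0.3040) + (1/5)(1.0000+0.5800)
  = 0.0074 + 0.0308 + 0.0842 + 0.1768 + 0.3160 = 0.6152
G = 1 − 0.6152 = 0.3848

0.385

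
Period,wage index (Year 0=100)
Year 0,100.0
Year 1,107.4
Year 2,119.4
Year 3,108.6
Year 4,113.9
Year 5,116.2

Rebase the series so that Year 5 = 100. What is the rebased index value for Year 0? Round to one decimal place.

86.1

Rebased(Year 0) = 100.0 / 116.2 × 100 = 86.0585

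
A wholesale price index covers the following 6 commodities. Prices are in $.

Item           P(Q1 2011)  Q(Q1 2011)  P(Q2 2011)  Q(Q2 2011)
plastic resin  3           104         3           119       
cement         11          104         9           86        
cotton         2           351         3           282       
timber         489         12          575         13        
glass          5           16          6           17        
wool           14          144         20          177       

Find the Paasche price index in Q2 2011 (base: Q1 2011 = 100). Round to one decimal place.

Paasche price index uses current-period quantities as weights.
ΣP(Q2 2011)·Q(Q2 2011) = 3×119 + 9×86 + 3×282 + 575×13 + 6×17 + 20×177 = 357 + 774 + 846 + 7475 + 102 + 3540 = 13094
ΣP(Q1 2011)·Q(Q2 2011) = 3×119 + 11×86 + 2×282 + 489×13 + 5×17 + 14×177 = 357 + 946 + 564 + 6357 + 85 + 2478 = 10787
Index = 13094 / 10787 × 100 = 121.3869

121.4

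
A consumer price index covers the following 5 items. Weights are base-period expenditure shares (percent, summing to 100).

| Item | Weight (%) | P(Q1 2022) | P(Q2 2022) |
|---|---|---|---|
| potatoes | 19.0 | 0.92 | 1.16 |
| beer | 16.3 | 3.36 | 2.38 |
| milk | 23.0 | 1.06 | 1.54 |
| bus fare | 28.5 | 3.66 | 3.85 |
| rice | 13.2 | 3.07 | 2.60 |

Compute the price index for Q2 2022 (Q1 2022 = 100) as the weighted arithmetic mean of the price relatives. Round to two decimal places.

potatoes: 19.0 × (1.16/0.92) = 19.0 × 1.260870 = 23.9565
beer: 16.3 × (2.38/3.36) = 16.3 × 0.708333 = 11.5458
milk: 23.0 × (1.54/1.06) = 23.0 × 1.452830 = 33.4151
bus fare: 28.5 × (3.85/3.66) = 28.5 × 1.051913 = 29.9795
rice: 13.2 × (2.60/3.07) = 13.2 × 0.846906 = 11.1792
Index = Σ wᵢ·(p₁ᵢ/p₀ᵢ) = 23.9565 + 11.5458 + 33.4151 + 29.9795 + 11.1792 = 110.0761

110.08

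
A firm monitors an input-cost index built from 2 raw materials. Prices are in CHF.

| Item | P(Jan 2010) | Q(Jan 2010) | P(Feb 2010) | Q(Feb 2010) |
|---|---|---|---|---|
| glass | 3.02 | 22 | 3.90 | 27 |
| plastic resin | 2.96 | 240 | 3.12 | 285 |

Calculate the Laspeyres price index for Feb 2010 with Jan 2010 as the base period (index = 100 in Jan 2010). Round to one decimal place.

Laspeyres price index uses base-period quantities as weights.
ΣP(Feb 2010)·Q(Jan 2010) = 3.90×22 + 3.12×240 = 85.8 + 748.8 = 834.6
ΣP(Jan 2010)·Q(Jan 2010) = 3.02×22 + 2.96×240 = 66.44 + 710.4 = 776.84
Index = 834.6 / 776.84 × 100 = 107.4353

107.4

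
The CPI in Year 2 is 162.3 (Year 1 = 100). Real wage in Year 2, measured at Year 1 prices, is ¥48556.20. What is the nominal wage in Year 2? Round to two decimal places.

Nominal = Real × (Index/100) = 48556.20 × (162.3/100)
        = 48556.20 × 1.623 = 78806.7126

78806.71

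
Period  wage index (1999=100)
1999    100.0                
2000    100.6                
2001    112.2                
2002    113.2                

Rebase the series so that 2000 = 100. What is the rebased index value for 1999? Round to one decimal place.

Rebased(1999) = 100.0 / 100.6 × 100 = 99.4036

99.4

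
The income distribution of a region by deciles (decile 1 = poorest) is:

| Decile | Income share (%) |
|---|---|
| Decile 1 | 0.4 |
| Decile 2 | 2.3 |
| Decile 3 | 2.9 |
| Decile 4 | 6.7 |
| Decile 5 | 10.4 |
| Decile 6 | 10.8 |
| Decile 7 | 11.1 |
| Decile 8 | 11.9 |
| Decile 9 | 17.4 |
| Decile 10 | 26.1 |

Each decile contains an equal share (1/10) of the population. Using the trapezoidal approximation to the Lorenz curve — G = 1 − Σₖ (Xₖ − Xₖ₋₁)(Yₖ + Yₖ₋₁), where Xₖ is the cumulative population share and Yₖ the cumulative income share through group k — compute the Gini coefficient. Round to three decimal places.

Cumulative income shares Yₖ: 0.0040, 0.0270, 0.0560, 0.1230, 0.2270, 0.3350, 0.4460, 0.5650, 0.7390, 1.0000
Σ (Xₖ−Xₖ₋₁)(Yₖ+Yₖ₋₁) = (1/10)(0.0040+0.0000) + (1/10)(0.0270+0.0040) + (1/10)(0.0560+0.0270) + (1/10)(0.1230+0.0560) + (1/10)(0.2270+0.1230) + (1/10)(0.3350+0.2270) + (1/10)(0.4460+0.3350) + (1/10)(0.5650+0.4460) + (1/10)(0.7390+0.5650) + (1/10)(1.0000+0.7390)
  = 0.0004 + 0.0031 + 0.0083 + 0.0179 + 0.0350 + 0.0562 + 0.0781 + 0.1011 + 0.1304 + 0.1739 = 0.6044
G = 1 − 0.6044 = 0.3956

0.396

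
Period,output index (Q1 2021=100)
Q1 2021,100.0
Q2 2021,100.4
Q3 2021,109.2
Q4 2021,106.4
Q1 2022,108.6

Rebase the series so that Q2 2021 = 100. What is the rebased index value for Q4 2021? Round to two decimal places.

Rebased(Q4 2021) = 106.4 / 100.4 × 100 = 105.9761

105.98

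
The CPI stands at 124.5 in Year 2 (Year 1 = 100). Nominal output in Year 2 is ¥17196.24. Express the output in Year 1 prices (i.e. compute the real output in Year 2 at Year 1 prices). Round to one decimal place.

13812.2

Real = Nominal ÷ (Index/100) = 17196.24 ÷ (124.5/100)
     = 17196.24 ÷ 1.245 = 13812.2410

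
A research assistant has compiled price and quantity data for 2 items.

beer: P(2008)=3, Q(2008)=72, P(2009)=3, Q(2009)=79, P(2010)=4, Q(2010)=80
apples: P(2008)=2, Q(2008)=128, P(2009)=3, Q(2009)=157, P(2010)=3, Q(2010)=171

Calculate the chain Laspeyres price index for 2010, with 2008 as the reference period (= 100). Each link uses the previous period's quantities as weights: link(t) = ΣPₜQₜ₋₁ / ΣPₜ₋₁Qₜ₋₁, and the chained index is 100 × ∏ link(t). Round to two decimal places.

Link 2008→2009:
ΣP(2009)Q(2008) = 3×72 + 3×128 = 216 + 384 = 600
ΣP(2008)Q(2008) = 3×72 + 2×128 = 216 + 256 = 472
link = 600/472 = 1.271186
Link 2009→2010:
ΣP(2010)Q(2009) = 4×79 + 3×157 = 316 + 471 = 787
ΣP(2009)Q(2009) = 3×79 + 3×157 = 237 + 471 = 708
link = 787/708 = 1.111582
Chained index = 100 × 1.271186 × 1.111582 = 141.3028

141.30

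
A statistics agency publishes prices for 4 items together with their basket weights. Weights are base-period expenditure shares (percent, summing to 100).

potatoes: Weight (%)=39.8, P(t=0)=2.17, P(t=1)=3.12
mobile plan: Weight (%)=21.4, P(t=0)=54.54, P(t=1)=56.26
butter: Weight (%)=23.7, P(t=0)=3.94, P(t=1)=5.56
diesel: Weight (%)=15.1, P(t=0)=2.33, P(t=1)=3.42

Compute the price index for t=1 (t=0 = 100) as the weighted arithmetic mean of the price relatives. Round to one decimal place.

134.9

potatoes: 39.8 × (3.12/2.17) = 39.8 × 1.437788 = 57.2240
mobile plan: 21.4 × (56.26/54.54) = 21.4 × 1.031536 = 22.0749
butter: 23.7 × (5.56/3.94) = 23.7 × 1.411168 = 33.4447
diesel: 15.1 × (3.42/2.33) = 15.1 × 1.467811 = 22.1639
Index = Σ wᵢ·(p₁ᵢ/p₀ᵢ) = 57.2240 + 22.0749 + 33.4447 + 22.1639 = 134.9075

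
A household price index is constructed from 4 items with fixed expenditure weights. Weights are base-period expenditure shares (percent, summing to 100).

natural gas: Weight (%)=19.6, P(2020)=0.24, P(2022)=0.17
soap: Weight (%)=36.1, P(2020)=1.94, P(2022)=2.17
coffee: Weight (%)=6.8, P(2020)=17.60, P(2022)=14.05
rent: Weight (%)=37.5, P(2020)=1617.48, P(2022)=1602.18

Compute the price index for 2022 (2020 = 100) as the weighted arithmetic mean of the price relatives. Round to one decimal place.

96.8

natural gas: 19.6 × (0.17/0.24) = 19.6 × 0.708333 = 13.8833
soap: 36.1 × (2.17/1.94) = 36.1 × 1.118557 = 40.3799
coffee: 6.8 × (14.05/17.60) = 6.8 × 0.798295 = 5.4284
rent: 37.5 × (1602.18/1617.48) = 37.5 × 0.990541 = 37.1453
Index = Σ wᵢ·(p₁ᵢ/p₀ᵢ) = 13.8833 + 40.3799 + 5.4284 + 37.1453 = 96.8369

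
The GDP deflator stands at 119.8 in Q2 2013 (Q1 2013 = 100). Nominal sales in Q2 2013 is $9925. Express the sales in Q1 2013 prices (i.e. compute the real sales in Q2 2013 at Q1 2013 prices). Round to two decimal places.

Real = Nominal ÷ (Index/100) = 9925 ÷ (119.8/100)
     = 9925 ÷ 1.198 = 8284.6411

8284.64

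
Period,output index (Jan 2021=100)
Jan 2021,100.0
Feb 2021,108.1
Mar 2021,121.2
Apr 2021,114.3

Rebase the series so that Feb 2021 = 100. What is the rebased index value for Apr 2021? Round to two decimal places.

Rebased(Apr 2021) = 114.3 / 108.1 × 100 = 105.7354

105.74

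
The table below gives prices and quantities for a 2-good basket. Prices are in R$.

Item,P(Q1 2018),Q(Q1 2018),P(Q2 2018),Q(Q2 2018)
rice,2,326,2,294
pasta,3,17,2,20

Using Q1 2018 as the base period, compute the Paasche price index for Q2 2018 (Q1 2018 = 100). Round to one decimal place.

96.9

Paasche price index uses current-period quantities as weights.
ΣP(Q2 2018)·Q(Q2 2018) = 2×294 + 2×20 = 588 + 40 = 628
ΣP(Q1 2018)·Q(Q2 2018) = 2×294 + 3×20 = 588 + 60 = 648
Index = 628 / 648 × 100 = 96.9136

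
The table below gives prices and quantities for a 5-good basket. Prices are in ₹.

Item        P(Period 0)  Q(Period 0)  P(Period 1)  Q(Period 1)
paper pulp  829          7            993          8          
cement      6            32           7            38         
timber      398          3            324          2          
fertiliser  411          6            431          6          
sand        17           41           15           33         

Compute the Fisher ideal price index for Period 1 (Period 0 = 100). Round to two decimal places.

Laspeyres component (base-period weights):
ΣP(Period 1)Q(Period 0) = 993×7 + 7×32 + 324×3 + 431×6 + 15×41 = 6951 + 224 + 972 + 2586 + 615 = 11348
ΣP(Period 0)Q(Period 0) = 829×7 + 6×32 + 398×3 + 411×6 + 17×41 = 5803 + 192 + 1194 + 2466 + 697 = 10352
L = 11348 / 10352 × 100 = 109.6213
Paasche component (current-period weights):
ΣP(Period 1)Q(Period 1) = 993×8 + 7×38 + 324×2 + 431×6 + 15×33 = 7944 + 266 + 648 + 2586 + 495 = 11939
ΣP(Period 0)Q(Period 1) = 829×8 + 6×38 + 398×2 + 411×6 + 17×33 = 6632 + 228 + 796 + 2466 + 561 = 10683
P = 11939 / 10683 × 100 = 111.7570
Fisher = √(L × P) = √(109.6213 × 111.7570) = 110.6840

110.68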